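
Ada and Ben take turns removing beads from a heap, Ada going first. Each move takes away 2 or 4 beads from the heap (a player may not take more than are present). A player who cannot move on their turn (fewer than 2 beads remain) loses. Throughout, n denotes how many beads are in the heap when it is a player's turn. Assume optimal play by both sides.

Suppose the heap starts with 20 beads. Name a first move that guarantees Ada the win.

Remove 2, leaving 18.

Compute win/loss labels from the base case upward. A position with no move is L. Any other position is W if it can reach an L in one move, else L.
n=0: no move → L
n=1: no move → L
n=2: →0(L), so W
n=3: →1(L), so W
n=4: →0(L), so W
n=5: →1(L), so W
n=6: →4(W), 2(W) — all W, so L
n=7: →5(W), 3(W) — all W, so L
n=8: →6(L), so W
n=9: →7(L), so W
n=10: →6(L), so W
n=11: →7(L), so W
n=12: →10(W), 8(W) — all W, so L
n=13: →11(W), 9(W) — all W, so L
n=14: →12(L), so W
n=15: →13(L), so W
n=16: →12(L), so W
n=17: →13(L), so W
n=18: →16(W), 14(W) — all W, so L
n=19: →17(W), 15(W) — all W, so L
n=20: →18(L), so W
From 20, the L positions reachable in one move are: 18.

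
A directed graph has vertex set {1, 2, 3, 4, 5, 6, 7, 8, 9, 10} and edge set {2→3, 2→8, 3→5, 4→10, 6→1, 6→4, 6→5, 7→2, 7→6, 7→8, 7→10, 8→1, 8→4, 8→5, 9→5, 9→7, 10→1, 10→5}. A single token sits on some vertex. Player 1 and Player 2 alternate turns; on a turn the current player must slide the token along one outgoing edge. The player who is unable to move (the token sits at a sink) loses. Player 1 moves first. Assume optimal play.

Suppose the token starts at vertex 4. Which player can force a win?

Player 2 wins.

Use the standard recursion: the mover loses at a terminal position; elsewhere, the mover wins exactly when some move hands the opponent an L position.
Every edge goes from a vertex to one that appears earlier in the order 1, 5, 10, 4, 6, 8, 3, 2, 7, 9, so processing vertices in that order labels each vertex after all of its successors.
1: no outgoing edge → L
5: no outgoing edge → L
10: reaches L-position 5 → W
4: only reaches 10(W), which is W → L
6: reaches L-position 4 → W
8: reaches L-position 4 → W
3: reaches L-position 5 → W
2: only reaches 3(W), 8(W), all W → L
7: reaches L-position 2 → W
9: reaches L-position 5 → W
Every move from 4 reaches a W position, so the mover loses.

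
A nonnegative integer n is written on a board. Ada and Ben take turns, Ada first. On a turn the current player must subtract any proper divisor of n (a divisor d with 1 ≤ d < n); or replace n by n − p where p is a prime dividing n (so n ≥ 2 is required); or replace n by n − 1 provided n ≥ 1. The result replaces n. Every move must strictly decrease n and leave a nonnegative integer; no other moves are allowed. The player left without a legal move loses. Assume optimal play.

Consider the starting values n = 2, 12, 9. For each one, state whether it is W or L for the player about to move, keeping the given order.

2: W, 12: W, 9: L

Work bottom-up. With no move the player to move loses. Otherwise the position is W if at least one move leads to an L position for the opponent, and L if every move leads to a W.
n=0: no move → L
n=1: W (go to 0, an L position)
n=2: W (go to 0, an L position)
n=3: W (go to 0, an L position)
n=4: L (options 2(W), 3(W) are all W)
n=5: W (go to 0, an L position)
n=6: W (go to 4, an L position)
n=7: W (go to 0, an L position)
n=8: W (go to 4, an L position)
n=9: L (options 6(W), 8(W) are all W)
n=10: W (go to 9, an L position)
n=11: W (go to 0, an L position)
n=12: W (go to 9, an L position)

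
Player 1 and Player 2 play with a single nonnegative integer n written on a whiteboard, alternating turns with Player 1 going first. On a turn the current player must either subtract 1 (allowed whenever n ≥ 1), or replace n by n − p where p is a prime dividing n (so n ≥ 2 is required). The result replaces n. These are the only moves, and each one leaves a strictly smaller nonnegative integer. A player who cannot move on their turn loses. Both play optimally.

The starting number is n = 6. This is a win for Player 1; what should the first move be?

Move to 4.

Label each position W (a win for the player to move) or L (a loss). A position with no legal move is L; any other position is W exactly when some move reaches an L, and L when every move reaches a W.
n=0: no move → L
n=1: W (go to 0, an L position)
n=2: W (go to 0, an L position)
n=3: W (go to 0, an L position)
n=4: L (options 2(W), 3(W) are all W)
n=5: W (go to 0, an L position)
n=6: W (go to 4, an L position)
From 6, the L positions reachable in one move are: 4.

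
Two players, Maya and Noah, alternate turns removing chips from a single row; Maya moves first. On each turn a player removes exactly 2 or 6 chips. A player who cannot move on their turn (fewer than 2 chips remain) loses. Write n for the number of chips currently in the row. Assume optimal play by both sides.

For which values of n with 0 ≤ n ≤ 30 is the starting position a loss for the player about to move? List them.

Compute win/loss labels from the base case upward. A position with no move is L. Any other position is W if it can reach an L in one move, else L.
n=0: no move → L
n=1: no move → L
n=2: W (go to 0, an L position)
n=3: W (go to 1, an L position)
n=4: L (sole option 2(W) is W)
n=5: L (sole option 3(W) is W)
n=6: W (go to 4, an L position)
n=7: W (go to 5, an L position)
n=8: L (options 6(W), 2(W) are all W)
n=9: L (options 7(W), 3(W) are all W)
n=10: W (go to 8, an L position)
n=11: W (go to 9, an L position)
n=12: L (options 10(W), 6(W) are all W)
n=13: L (options 11(W), 7(W) are all W)
n=14: W (go to 12, an L position)
n=15: W (go to 13, an L position)
n=16: L (options 14(W), 10(W) are all W)
n=17: L (options 15(W), 11(W) are all W)
n=18: W (go to 16, an L position)
n=19: W (go to 17, an L position)
n=20: L (options 18(W), 14(W) are all W)
n=21: L (options 19(W), 15(W) are all W)
n=22: W (go to 20, an L position)
n=23: W (go to 21, an L position)
n=24: L (options 22(W), 18(W) are all W)
n=25: L (options 23(W), 19(W) are all W)
n=26: W (go to 24, an L position)
n=27: W (go to 25, an L position)
n=28: L (options 26(W), 22(W) are all W)
n=29: L (options 27(W), 23(W) are all W)
n=30: W (go to 28, an L position)
The losing starting values of n are exactly the entries labelled L in this table (16 of them).

0, 1, 4, 5, 8, 9, 12, 13, 16, 17, 20, 21, 24, 25, 28, 29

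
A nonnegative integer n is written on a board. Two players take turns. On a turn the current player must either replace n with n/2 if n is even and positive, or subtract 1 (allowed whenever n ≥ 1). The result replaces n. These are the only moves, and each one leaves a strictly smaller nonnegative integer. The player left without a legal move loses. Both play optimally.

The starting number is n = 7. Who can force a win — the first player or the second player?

Build the W/L table. Terminal = L. A non-terminal position is W if it has a move to some L; otherwise it is L.
n=0: no move → L
n=1: reaches L-position 0 → W
n=2: only reaches 1(W), which is W → L
n=3: reaches L-position 2 → W
n=4: reaches L-position 2 → W
n=5: only reaches 4(W), which is W → L
n=6: reaches L-position 5 → W
n=7: only reaches 6(W), which is W → L
The starting position 7 is L: whatever the player to move does, the opponent receives a W position.

The second player wins.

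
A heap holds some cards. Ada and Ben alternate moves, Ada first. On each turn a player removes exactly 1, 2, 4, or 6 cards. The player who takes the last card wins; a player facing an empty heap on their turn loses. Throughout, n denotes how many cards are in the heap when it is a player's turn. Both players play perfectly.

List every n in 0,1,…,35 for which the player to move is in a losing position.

Label each position W (a win for the player to move) or L (a loss). A position with no legal move is L; any other position is W exactly when some move reaches an L, and L when every move reaches a W.
n=0: no move → L
n=1: →0(L), so W
n=2: →0(L), so W
n=3: →2(W), 1(W) — all W, so L
n=4: →3(L), so W
n=5: →3(L), so W
n=6: →0(L), so W
n=7: →3(L), so W
n=8: →7(W), 6(W), 4(W), 2(W) — all W, so L
n=9: →8(L), so W
n=10: →8(L), so W
n=11: →10(W), 9(W), 7(W), 5(W) — all W, so L
n=12: →11(L), so W
n=13: →11(L), so W
n=14: →8(L), so W
n=15: →11(L), so W
n=16: →15(W), 14(W), 12(W), 10(W) — all W, so L
n=17: →16(L), so W
n=18: →16(L), so W
n=19: →18(W), 17(W), 15(W), 13(W) — all W, so L
n=20: →19(L), so W
n=21: →19(L), so W
n=22: →16(L), so W
n=23: →19(L), so W
n=24: →23(W), 22(W), 20(W), 18(W) — all W, so L
n=25: →24(L), so W
n=26: →24(L), so W
n=27: →26(W), 25(W), 23(W), 21(W) — all W, so L
n=28: →27(L), so W
n=29: →27(L), so W
n=30: →24(L), so W
n=31: →27(L), so W
n=32: →31(W), 30(W), 28(W), 26(W) — all W, so L
n=33: →32(L), so W
n=34: →32(L), so W
n=35: →34(W), 33(W), 31(W), 29(W) — all W, so L
Reading off the rows marked L gives the requested list; there are 10 such values of n.

0, 3, 8, 11, 16, 19, 24, 27, 32, 35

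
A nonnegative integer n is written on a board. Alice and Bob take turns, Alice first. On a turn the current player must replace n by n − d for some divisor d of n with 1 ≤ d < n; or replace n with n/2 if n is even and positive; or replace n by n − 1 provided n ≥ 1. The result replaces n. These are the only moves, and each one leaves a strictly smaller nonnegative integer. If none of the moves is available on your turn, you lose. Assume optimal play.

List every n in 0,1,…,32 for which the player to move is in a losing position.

0, 2, 5, 7, 9, 11, 13, 15, 17, 19, 21, 23, 25, 27, 29, 31

Use the standard recursion: the mover loses at a terminal position; elsewhere, the mover wins exactly when some move hands the opponent an L position.
n=0: no move → L
n=1: W (go to 0, an L position)
n=2: L (sole option 1(W) is W)
n=3: W (go to 2, an L position)
n=4: W (go to 2, an L position)
n=5: L (sole option 4(W) is W)
n=6: W (go to 5, an L position)
n=7: L (sole option 6(W) is W)
n=8: W (go to 7, an L position)
n=9: L (options 6(W), 8(W) are all W)
n=10: W (go to 5, an L position)
n=11: L (sole option 10(W) is W)
n=12: W (go to 9, an L position)
n=13: L (sole option 12(W) is W)
n=14: W (go to 7, an L position)
n=15: L (options 10(W), 12(W), 14(W) are all W)
n=16: W (go to 15, an L position)
n=17: L (sole option 16(W) is W)
n=18: W (go to 9, an L position)
n=19: L (sole option 18(W) is W)
n=20: W (go to 15, an L position)
n=21: L (options 14(W), 18(W), 20(W) are all W)
n=22: W (go to 11, an L position)
n=23: L (sole option 22(W) is W)
n=24: W (go to 21, an L position)
n=25: L (options 20(W), 24(W) are all W)
n=26: W (go to 13, an L position)
n=27: L (options 18(W), 24(W), 26(W) are all W)
n=28: W (go to 21, an L position)
n=29: L (sole option 28(W) is W)
n=30: W (go to 15, an L position)
n=31: L (sole option 30(W) is W)
n=32: W (go to 31, an L position)
Reading off the rows marked L gives the requested list; there are 16 such values of n.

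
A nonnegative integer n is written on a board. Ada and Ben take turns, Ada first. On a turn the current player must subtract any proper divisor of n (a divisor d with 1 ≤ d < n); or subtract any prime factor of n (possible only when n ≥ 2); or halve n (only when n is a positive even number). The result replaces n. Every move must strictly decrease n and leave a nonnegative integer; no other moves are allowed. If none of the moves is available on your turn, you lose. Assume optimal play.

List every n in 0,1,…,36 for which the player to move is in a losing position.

0, 1, 4, 9, 14, 20, 26, 32, 35

Positions with no move are L. A position that does have a move is losing for the player to move precisely when every available move leads to a winning position for the opponent. Fill in the labels:
n=0: no move → L
n=1: no move → L
n=2: can move to 0, which is L ⇒ W
n=3: can move to 0, which is L ⇒ W
n=4: moves to 2(W), 3(W); every one is W ⇒ L
n=5: can move to 0, which is L ⇒ W
n=6: can move to 4, which is L ⇒ W
n=7: can move to 0, which is L ⇒ W
n=8: can move to 4, which is L ⇒ W
n=9: moves to 6(W), 8(W); every one is W ⇒ L
n=10: can move to 9, which is L ⇒ W
n=11: can move to 0, which is L ⇒ W
n=12: can move to 9, which is L ⇒ W
n=13: can move to 0, which is L ⇒ W
n=14: moves to 7(W), 12(W), 13(W); every one is W ⇒ L
n=15: can move to 14, which is L ⇒ W
n=16: can move to 14, which is L ⇒ W
n=17: can move to 0, which is L ⇒ W
n=18: can move to 9, which is L ⇒ W
n=19: can move to 0, which is L ⇒ W
n=20: moves to 10(W), 15(W), 16(W), 18(W), 19(W); every one is W ⇒ L
n=21: can move to 14, which is L ⇒ W
n=22: can move to 20, which is L ⇒ W
n=23: can move to 0, which is L ⇒ W
n=24: can move to 20, which is L ⇒ W
n=25: can move to 20, which is L ⇒ W
n=26: moves to 13(W), 24(W), 25(W); every one is W ⇒ L
n=27: can move to 26, which is L ⇒ W
n=28: can move to 14, which is L ⇒ W
n=29: can move to 0, which is L ⇒ W
n=30: can move to 20, which is L ⇒ W
n=31: can move to 0, which is L ⇒ W
n=32: moves to 16(W), 24(W), 28(W), 30(W), 31(W); every one is W ⇒ L
n=33: can move to 32, which is L ⇒ W
n=34: can move to 32, which is L ⇒ W
n=35: moves to 28(W), 30(W), 34(W); every one is W ⇒ L
n=36: can move to 32, which is L ⇒ W
Reading off the rows marked L gives the requested list; there are 9 such values of n.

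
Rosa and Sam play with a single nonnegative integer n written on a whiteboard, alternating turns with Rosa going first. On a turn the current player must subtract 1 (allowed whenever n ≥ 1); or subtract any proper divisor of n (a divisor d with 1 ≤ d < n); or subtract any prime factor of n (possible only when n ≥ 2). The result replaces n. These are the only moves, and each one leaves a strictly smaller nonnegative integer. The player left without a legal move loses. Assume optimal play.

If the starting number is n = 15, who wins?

Rosa wins.

Classify positions by backward induction: terminal positions (no move available) are L. From any other position, the mover wins iff some move reaches an L.
n=0: no move → L
n=1: can move to 0, which is L ⇒ W
n=2: can move to 0, which is L ⇒ W
n=3: can move to 0, which is L ⇒ W
n=4: moves to 2(W), 3(W); every one is W ⇒ L
n=5: can move to 0, which is L ⇒ W
n=6: can move to 4, which is L ⇒ W
n=7: can move to 0, which is L ⇒ W
n=8: can move to 4, which is L ⇒ W
n=9: moves to 6(W), 8(W); every one is W ⇒ L
n=10: can move to 9, which is L ⇒ W
n=11: can move to 0, which is L ⇒ W
n=12: can move to 9, which is L ⇒ W
n=13: can move to 0, which is L ⇒ W
n=14: moves to 7(W), 12(W), 13(W); every one is W ⇒ L
n=15: can move to 14, which is L ⇒ W
The starting position 15 is W: Rosa should move to 14, handing over an L position.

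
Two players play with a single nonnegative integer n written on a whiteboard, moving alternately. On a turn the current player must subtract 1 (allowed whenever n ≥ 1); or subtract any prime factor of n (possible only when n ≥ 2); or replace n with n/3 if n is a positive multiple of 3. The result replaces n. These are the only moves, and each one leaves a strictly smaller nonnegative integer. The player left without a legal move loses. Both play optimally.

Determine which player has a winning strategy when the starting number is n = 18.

Label each position W (a win for the player to move) or L (a loss). A position with no legal move is L; any other position is W exactly when some move reaches an L, and L when every move reaches a W.
n=0: no move → L
n=1: →0(L), so W
n=2: →0(L), so W
n=3: →0(L), so W
n=4: →2(W), 3(W) — all W, so L
n=5: →0(L), so W
n=6: →4(L), so W
n=7: →0(L), so W
n=8: →6(W), 7(W) — all W, so L
n=9: →8(L), so W
n=10: →8(L), so W
n=11: →0(L), so W
n=12: →4(L), so W
n=13: →0(L), so W
n=14: →7(W), 12(W), 13(W) — all W, so L
n=15: →14(L), so W
n=16: →14(L), so W
n=17: →0(L), so W
n=18: →6(W), 15(W), 16(W), 17(W) — all W, so L
Every move from 18 reaches a W position, so the mover loses.

The second player wins.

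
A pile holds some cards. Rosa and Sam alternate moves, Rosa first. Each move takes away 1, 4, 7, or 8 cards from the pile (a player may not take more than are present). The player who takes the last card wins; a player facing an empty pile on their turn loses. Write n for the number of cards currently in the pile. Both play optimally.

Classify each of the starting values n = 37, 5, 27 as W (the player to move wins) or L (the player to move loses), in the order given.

Work bottom-up. With no move the player to move loses. Otherwise the position is W if at least one move leads to an L position for the opponent, and L if every move leads to a W.
n=0: no move → L
n=1: can move to 0, which is L ⇒ W
n=2: the only move is to 1(W), a W ⇒ L
n=3: can move to 2, which is L ⇒ W
n=4: can move to 0, which is L ⇒ W
n=5: moves to 4(W), 1(W); every one is W ⇒ L
n=6: can move to 5, which is L ⇒ W
n=7: can move to 0, which is L ⇒ W
n=8: can move to 0, which is L ⇒ W
n=9: can move to 5, which is L ⇒ W
n=10: can move to 2, which is L ⇒ W
n=11: moves to 10(W), 7(W), 4(W), 3(W); every one is W ⇒ L
n=12: can move to 11, which is L ⇒ W
n=13: can move to 5, which is L ⇒ W
n=14: moves to 13(W), 10(W), 7(W), 6(W); every one is W ⇒ L
n=15: can move to 14, which is L ⇒ W
n=16: moves to 15(W), 12(W), 9(W), 8(W); every one is W ⇒ L
n=17: can move to 16, which is L ⇒ W
n=18: can move to 14, which is L ⇒ W
n=19: can move to 11, which is L ⇒ W
n=20: can move to 16, which is L ⇒ W
n=21: can move to 14, which is L ⇒ W
n=22: can move to 14, which is L ⇒ W
n=23: can move to 16, which is L ⇒ W
n=24: can move to 16, which is L ⇒ W
n=25: moves to 24(W), 21(W), 18(W), 17(W); every one is W ⇒ L
n=26: can move to 25, which is L ⇒ W
n=27: moves to 26(W), 23(W), 20(W), 19(W); every one is W ⇒ L
n=28: can move to 27, which is L ⇒ W
n=29: can move to 25, which is L ⇒ W
n=30: moves to 29(W), 26(W), 23(W), 22(W); every one is W ⇒ L
n=31: can move to 30, which is L ⇒ W
n=32: can move to 25, which is L ⇒ W
n=33: can move to 25, which is L ⇒ W
n=34: can move to 30, which is L ⇒ W
n=35: can move to 27, which is L ⇒ W
n=36: moves to 35(W), 32(W), 29(W), 28(W); every one is W ⇒ L
n=37: can move to 36, which is L ⇒ W

37: W, 5: L, 27: L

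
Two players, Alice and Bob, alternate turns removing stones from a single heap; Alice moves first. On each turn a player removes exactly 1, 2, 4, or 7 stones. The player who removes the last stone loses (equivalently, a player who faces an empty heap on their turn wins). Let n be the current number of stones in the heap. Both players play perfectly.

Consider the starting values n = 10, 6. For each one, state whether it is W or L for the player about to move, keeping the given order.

Use the standard recursion: the mover wins at a terminal position; elsewhere, the mover wins exactly when some move hands the opponent an L position.
n=0: no move; the opponent has just taken the last stone and therefore loses → W
n=1: →0(W) only, which is W, so L
n=2: →1(L), so W
n=3: →1(L), so W
n=4: →3(W), 2(W), 0(W) — all W, so L
n=5: →4(L), so W
n=6: →4(L), so W
n=7: →6(W), 5(W), 3(W), 0(W) — all W, so L
n=8: →7(L), so W
n=9: →7(L), so W
n=10: →9(W), 8(W), 6(W), 3(W) — all W, so L

10: L, 6: W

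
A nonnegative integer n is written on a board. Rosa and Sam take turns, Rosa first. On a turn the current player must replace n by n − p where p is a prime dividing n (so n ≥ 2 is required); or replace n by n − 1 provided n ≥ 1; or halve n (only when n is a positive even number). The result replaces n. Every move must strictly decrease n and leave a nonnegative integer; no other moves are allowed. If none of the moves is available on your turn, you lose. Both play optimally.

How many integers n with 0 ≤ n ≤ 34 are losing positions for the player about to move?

8

Build the W/L table. Terminal = L. A non-terminal position is W if it has a move to some L; otherwise it is L.
n=0: no move → L
n=1: reaches L-position 0 → W
n=2: reaches L-position 0 → W
n=3: reaches L-position 0 → W
n=4: only reaches 2(W), 3(W), all W → L
n=5: reaches L-position 0 → W
n=6: reaches L-position 4 → W
n=7: reaches L-position 0 → W
n=8: reaches L-position 4 → W
n=9: only reaches 6(W), 8(W), all W → L
n=10: reaches L-position 9 → W
n=11: reaches L-position 0 → W
n=12: reaches L-position 9 → W
n=13: reaches L-position 0 → W
n=14: only reaches 7(W), 12(W), 13(W), all W → L
n=15: reaches L-position 14 → W
n=16: reaches L-position 14 → W
n=17: reaches L-position 0 → W
n=18: reaches L-position 9 → W
n=19: reaches L-position 0 → W
n=20: only reaches 10(W), 15(W), 18(W), 19(W), all W → L
n=21: reaches L-position 14 → W
n=22: reaches L-position 20 → W
n=23: reaches L-position 0 → W
n=24: only reaches 12(W), 21(W), 22(W), 23(W), all W → L
n=25: reaches L-position 20 → W
n=26: reaches L-position 24 → W
n=27: reaches L-position 24 → W
n=28: reaches L-position 14 → W
n=29: reaches L-position 0 → W
n=30: only reaches 15(W), 25(W), 27(W), 28(W), 29(W), all W → L
n=31: reaches L-position 0 → W
n=32: reaches L-position 30 → W
n=33: reaches L-position 30 → W
n=34: only reaches 17(W), 32(W), 33(W), all W → L
L entries with 0 ≤ n ≤ 34: n = 0, 4, 9, 14, 20, 24, 30, 34; that makes 8.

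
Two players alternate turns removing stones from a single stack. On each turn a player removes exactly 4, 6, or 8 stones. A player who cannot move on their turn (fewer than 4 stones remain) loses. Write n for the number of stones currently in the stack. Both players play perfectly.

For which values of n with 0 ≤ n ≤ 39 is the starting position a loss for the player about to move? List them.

0, 1, 2, 3, 12, 13, 14, 15, 24, 25, 26, 27, 36, 37, 38, 39

Classify positions by backward induction: terminal positions (no move available) are L. From any other position, the mover wins iff some move reaches an L.
n=0: no move → L
n=1: no move → L
n=2: no move → L
n=3: no move → L
n=4: reaches L-position 0 → W
n=5: reaches L-position 1 → W
n=6: reaches L-position 2 → W
n=7: reaches L-position 3 → W
n=8: reaches L-position 2 → W
n=9: reaches L-position 3 → W
n=10: reaches L-position 2 → W
n=11: reaches L-position 3 → W
n=12: only reaches 8(W), 6(W), 4(W), all W → L
n=13: only reaches 9(W), 7(W), 5(W), all W → L
n=14: only reaches 10(W), 8(W), 6(W), all W → L
n=15: only reaches 11(W), 9(W), 7(W), all W → L
n=16: reaches L-position 12 → W
n=17: reaches L-position 13 → W
n=18: reaches L-position 14 → W
n=19: reaches L-position 15 → W
n=20: reaches L-position 14 → W
n=21: reaches L-position 15 → W
n=22: reaches L-position 14 → W
n=23: reaches L-position 15 → W
n=24: only reaches 20(W), 18(W), 16(W), all W → L
n=25: only reaches 21(W), 19(W), 17(W), all W → L
n=26: only reaches 22(W), 20(W), 18(W), all W → L
n=27: only reaches 23(W), 21(W), 19(W), all W → L
n=28: reaches L-position 24 → W
n=29: reaches L-position 25 → W
n=30: reaches L-position 26 → W
n=31: reaches L-position 27 → W
n=32: reaches L-position 26 → W
n=33: reaches L-position 27 → W
n=34: reaches L-position 26 → W
n=35: reaches L-position 27 → W
n=36: only reaches 32(W), 30(W), 28(W), all W → L
n=37: only reaches 33(W), 31(W), 29(W), all W → L
n=38: only reaches 34(W), 32(W), 30(W), all W → L
n=39: only reaches 35(W), 33(W), 31(W), all W → L
Reading off the rows marked L gives the requested list; there are 16 such values of n.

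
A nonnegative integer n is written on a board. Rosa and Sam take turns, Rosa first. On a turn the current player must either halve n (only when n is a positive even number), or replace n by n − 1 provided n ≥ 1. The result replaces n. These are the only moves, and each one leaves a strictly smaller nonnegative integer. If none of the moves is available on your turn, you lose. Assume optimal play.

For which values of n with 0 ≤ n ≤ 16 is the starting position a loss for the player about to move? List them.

0, 2, 5, 7, 9, 11, 13, 15

Use the standard recursion: the mover loses at a terminal position; elsewhere, the mover wins exactly when some move hands the opponent an L position.
n=0: no move → L
n=1: W (go to 0, an L position)
n=2: L (sole option 1(W) is W)
n=3: W (go to 2, an L position)
n=4: W (go to 2, an L position)
n=5: L (sole option 4(W) is W)
n=6: W (go to 5, an L position)
n=7: L (sole option 6(W) is W)
n=8: W (go to 7, an L position)
n=9: L (sole option 8(W) is W)
n=10: W (go to 5, an L position)
n=11: L (sole option 10(W) is W)
n=12: W (go to 11, an L position)
n=13: L (sole option 12(W) is W)
n=14: W (go to 7, an L position)
n=15: L (sole option 14(W) is W)
n=16: W (go to 15, an L position)
Reading off the rows marked L gives the requested list; there are 8 such values of n.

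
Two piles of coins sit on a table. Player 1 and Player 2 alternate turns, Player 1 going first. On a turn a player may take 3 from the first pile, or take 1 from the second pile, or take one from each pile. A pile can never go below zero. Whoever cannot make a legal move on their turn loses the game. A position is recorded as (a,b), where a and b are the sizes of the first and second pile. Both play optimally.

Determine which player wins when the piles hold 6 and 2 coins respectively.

Use the standard recursion: the mover loses at a terminal position; elsewhere, the mover wins exactly when some move hands the opponent an L position.
No move ever increases a pile, so every position that can arise here has a ≤ 6 and b ≤ 2; it is enough to label the cells with 0 ≤ a ≤ 6 and 0 ≤ b ≤ 2.
Every move lowers a or b (never raises either), so fill the grid row by row in increasing a, and left to right within a row: each cell's successors are then already labelled.
      b=0  b=1  b=2
a=0:    L    W    L
a=1:    L    W    L
a=2:    L    W    L
a=3:    W    W    W
a=4:    W    L    W
a=5:    W    L    W
a=6:    L    W    W
Cells with no legal move (terminal, hence L): (0,0), (1,0), (2,0).
The remaining L cells, each justified by listing all of its moves:
(0,2): →(0,1)(W) only, which is W, so L
(1,2): →(1,1)(W), (0,1)(W) — all W, so L
(2,2): →(2,1)(W), (1,1)(W) — all W, so L
(4,1): →(1,1)(W), (4,0)(W), (3,0)(W) — all W, so L
(5,1): →(2,1)(W), (5,0)(W), (4,0)(W) — all W, so L
(6,0): →(3,0)(W) only, which is W, so L
Every other cell has at least one move into one of the L cells above, so it is W.
From (6,2) Player 1 can move to (5,1), reaching an L position.

Player 1 wins.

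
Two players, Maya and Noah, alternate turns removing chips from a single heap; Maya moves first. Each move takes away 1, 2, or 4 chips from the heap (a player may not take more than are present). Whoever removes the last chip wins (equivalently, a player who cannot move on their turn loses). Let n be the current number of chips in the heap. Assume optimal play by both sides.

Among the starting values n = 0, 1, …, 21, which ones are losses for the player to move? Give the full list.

Positions with no move are L. A position that does have a move is losing for the player to move precisely when every available move leads to a winning position for the opponent. Fill in the labels:
n=0: no move → L
n=1: can move to 0, which is L ⇒ W
n=2: can move to 0, which is L ⇒ W
n=3: moves to 2(W), 1(W); every one is W ⇒ L
n=4: can move to 3, which is L ⇒ W
n=5: can move to 3, which is L ⇒ W
n=6: moves to 5(W), 4(W), 2(W); every one is W ⇒ L
n=7: can move to 6, which is L ⇒ W
n=8: can move to 6, which is L ⇒ W
n=9: moves to 8(W), 7(W), 5(W); every one is W ⇒ L
n=10: can move to 9, which is L ⇒ W
n=11: can move to 9, which is L ⇒ W
n=12: moves to 11(W), 10(W), 8(W); every one is W ⇒ L
n=13: can move to 12, which is L ⇒ W
n=14: can move to 12, which is L ⇒ W
n=15: moves to 14(W), 13(W), 11(W); every one is W ⇒ L
n=16: can move to 15, which is L ⇒ W
n=17: can move to 15, which is L ⇒ W
n=18: moves to 17(W), 16(W), 14(W); every one is W ⇒ L
n=19: can move to 18, which is L ⇒ W
n=20: can move to 18, which is L ⇒ W
n=21: moves to 20(W), 19(W), 17(W); every one is W ⇒ L
Reading off the rows marked L gives the requested list; there are 8 such values of n.

0, 3, 6, 9, 12, 15, 18, 21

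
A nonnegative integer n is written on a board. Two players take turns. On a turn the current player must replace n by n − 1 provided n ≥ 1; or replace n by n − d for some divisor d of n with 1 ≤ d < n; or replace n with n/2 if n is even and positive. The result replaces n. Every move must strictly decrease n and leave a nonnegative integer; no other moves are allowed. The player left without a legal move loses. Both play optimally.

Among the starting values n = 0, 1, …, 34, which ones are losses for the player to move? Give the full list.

Use the standard recursion: the mover loses at a terminal position; elsewhere, the mover wins exactly when some move hands the opponent an L position.
n=0: no move → L
n=1: →0(L), so W
n=2: →1(W) only, which is W, so L
n=3: →2(L), so W
n=4: →2(L), so W
n=5: →4(W) only, which is W, so L
n=6: →5(L), so W
n=7: →6(W) only, which is W, so L
n=8: →7(L), so W
n=9: →6(W), 8(W) — all W, so L
n=10: →5(L), so W
n=11: →10(W) only, which is W, so L
n=12: →9(L), so W
n=13: →12(W) only, which is W, so L
n=14: →7(L), so W
n=15: →10(W), 12(W), 14(W) — all W, so L
n=16: →15(L), so W
n=17: →16(W) only, which is W, so L
n=18: →9(L), so W
n=19: →18(W) only, which is W, so L
n=20: →15(L), so W
n=21: →14(W), 18(W), 20(W) — all W, so L
n=22: →11(L), so W
n=23: →22(W) only, which is W, so L
n=24: →21(L), so W
n=25: →20(W), 24(W) — all W, so L
n=26: →13(L), so W
n=27: →18(W), 24(W), 26(W) — all W, so L
n=28: →21(L), so W
n=29: →28(W) only, which is W, so L
n=30: →15(L), so W
n=31: →30(W) only, which is W, so L
n=32: →31(L), so W
n=33: →22(W), 30(W), 32(W) — all W, so L
n=34: →17(L), so W
Reading off the rows marked L gives the requested list; there are 17 such values of n.

0, 2, 5, 7, 9, 11, 13, 15, 17, 19, 21, 23, 25, 27, 29, 31, 33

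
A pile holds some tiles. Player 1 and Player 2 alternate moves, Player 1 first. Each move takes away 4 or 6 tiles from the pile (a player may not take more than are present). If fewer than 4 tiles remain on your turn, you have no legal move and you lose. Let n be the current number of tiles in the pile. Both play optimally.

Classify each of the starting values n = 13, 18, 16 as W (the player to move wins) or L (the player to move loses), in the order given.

Build the W/L table. Terminal = L. A non-terminal position is W if it has a move to some L; otherwise it is L.
n=0: no move → L
n=1: no move → L
n=2: no move → L
n=3: no move → L
n=4: reaches L-position 0 → W
n=5: reaches L-position 1 → W
n=6: reaches L-position 2 → W
n=7: reaches L-position 3 → W
n=8: reaches L-position 2 → W
n=9: reaches L-position 3 → W
n=10: only reaches 6(W), 4(W), all W → L
n=11: only reaches 7(W), 5(W), all W → L
n=12: only reaches 8(W), 6(W), all W → L
n=13: only reaches 9(W), 7(W), all W → L
n=14: reaches L-position 10 → W
n=15: reaches L-position 11 → W
n=16: reaches L-position 12 → W
n=17: reaches L-position 13 → W
n=18: reaches L-position 12 → W

13: L, 18: W, 16: W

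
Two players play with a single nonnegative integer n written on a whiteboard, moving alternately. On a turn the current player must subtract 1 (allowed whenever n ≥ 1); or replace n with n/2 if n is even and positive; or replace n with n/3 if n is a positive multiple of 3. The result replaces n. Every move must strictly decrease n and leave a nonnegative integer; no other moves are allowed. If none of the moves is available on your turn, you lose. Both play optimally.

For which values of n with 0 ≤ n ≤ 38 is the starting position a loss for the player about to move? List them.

0, 2, 5, 7, 9, 11, 13, 16, 19, 23, 25, 28, 30, 34, 36

Label each position W (a win for the player to move) or L (a loss). A position with no legal move is L; any other position is W exactly when some move reaches an L, and L when every move reaches a W.
n=0: no move → L
n=1: →0(L), so W
n=2: →1(W) only, which is W, so L
n=3: →2(L), so W
n=4: →2(L), so W
n=5: →4(W) only, which is W, so L
n=6: →2(L), so W
n=7: →6(W) only, which is W, so L
n=8: →7(L), so W
n=9: →3(W), 8(W) — all W, so L
n=10: →5(L), so W
n=11: →10(W) only, which is W, so L
n=12: →11(L), so W
n=13: →12(W) only, which is W, so L
n=14: →7(L), so W
n=15: →5(L), so W
n=16: →8(W), 15(W) — all W, so L
n=17: →16(L), so W
n=18: →9(L), so W
n=19: →18(W) only, which is W, so L
n=20: →19(L), so W
n=21: →7(L), so W
n=22: →11(L), so W
n=23: →22(W) only, which is W, so L
n=24: →23(L), so W
n=25: →24(W) only, which is W, so L
n=26: →13(L), so W
n=27: →9(L), so W
n=28: →14(W), 27(W) — all W, so L
n=29: →28(L), so W
n=30: →10(W), 15(W), 29(W) — all W, so L
n=31: →30(L), so W
n=32: →16(L), so W
n=33: →11(L), so W
n=34: →17(W), 33(W) — all W, so L
n=35: →34(L), so W
n=36: →12(W), 18(W), 35(W) — all W, so L
n=37: →36(L), so W
n=38: →19(L), so W
Reading off the rows marked L gives the requested list; there are 15 such values of n.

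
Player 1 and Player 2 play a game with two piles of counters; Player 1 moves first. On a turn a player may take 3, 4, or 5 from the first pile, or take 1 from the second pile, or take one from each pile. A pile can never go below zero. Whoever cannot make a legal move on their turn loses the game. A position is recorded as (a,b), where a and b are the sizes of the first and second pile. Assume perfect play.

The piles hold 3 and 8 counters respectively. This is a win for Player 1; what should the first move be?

Positions with no move are L. A position that does have a move is losing for the player to move precisely when every available move leads to a winning position for the opponent. Fill in the labels:
No move ever increases a pile, so every position that can arise here has a ≤ 3 and b ≤ 8; it is enough to label the cells with 0 ≤ a ≤ 3 and 0 ≤ b ≤ 8.
Every move lowers a or b (never raises either), so fill the grid row by row in increasing a, and left to right within a row: each cell's successors are then already labelled.
      b=0  b=1  b=2  b=3  b=4  b=5  b=6  b=7  b=8
a=0:    L    W    L    W    L    W    L    W    L
a=1:    L    W    L    W    L    W    L    W    L
a=2:    L    W    L    W    L    W    L    W    L
a=3:    W    W    W    W    W    W    W    W    W
Cells with no legal move (terminal, hence L): (0,0), (1,0), (2,0).
The remaining L cells, each justified by listing all of its moves:
(0,2): the only move is to (0,1)(W), a W ⇒ L
(0,4): the only move is to (0,3)(W), a W ⇒ L
(0,6): the only move is to (0,5)(W), a W ⇒ L
(0,8): the only move is to (0,7)(W), a W ⇒ L
(1,2): moves to (1,1)(W), (0,1)(W); every one is W ⇒ L
(1,4): moves to (1,3)(W), (0,3)(W); every one is W ⇒ L
(1,6): moves to (1,5)(W), (0,5)(W); every one is W ⇒ L
(1,8): moves to (1,7)(W), (0,7)(W); every one is W ⇒ L
(2,2): moves to (2,1)(W), (1,1)(W); every one is W ⇒ L
(2,4): moves to (2,3)(W), (1,3)(W); every one is W ⇒ L
(2,6): moves to (2,5)(W), (1,5)(W); every one is W ⇒ L
(2,8): moves to (2,7)(W), (1,7)(W); every one is W ⇒ L
Every other cell has at least one move into one of the L cells above, so it is W.
From (3,8), the L positions reachable in one move are: (0,8).

Move to (0,8).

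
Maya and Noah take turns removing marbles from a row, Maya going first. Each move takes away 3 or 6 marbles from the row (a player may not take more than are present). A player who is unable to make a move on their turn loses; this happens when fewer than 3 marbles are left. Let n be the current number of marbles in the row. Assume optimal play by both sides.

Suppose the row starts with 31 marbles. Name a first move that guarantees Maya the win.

Remove 3, leaving 28.

Build the W/L table. Terminal = L. A non-terminal position is W if it has a move to some L; otherwise it is L.
n=0: no move → L
n=1: no move → L
n=2: no move → L
n=3: can move to 0, which is L ⇒ W
n=4: can move to 1, which is L ⇒ W
n=5: can move to 2, which is L ⇒ W
n=6: can move to 0, which is L ⇒ W
n=7: can move to 1, which is L ⇒ W
n=8: can move to 2, which is L ⇒ W
n=9: moves to 6(W), 3(W); every one is W ⇒ L
n=10: moves to 7(W), 4(W); every one is W ⇒ L
n=11: moves to 8(W), 5(W); every one is W ⇒ L
n=12: can move to 9, which is L ⇒ W
n=13: can move to 10, which is L ⇒ W
n=14: can move to 11, which is L ⇒ W
n=15: can move to 9, which is L ⇒ W
n=16: can move to 10, which is L ⇒ W
n=17: can move to 11, which is L ⇒ W
n=18: moves to 15(W), 12(W); every one is W ⇒ L
n=19: moves to 16(W), 13(W); every one is W ⇒ L
n=20: moves to 17(W), 14(W); every one is W ⇒ L
n=21: can move to 18, which is L ⇒ W
n=22: can move to 19, which is L ⇒ W
n=23: can move to 20, which is L ⇒ W
n=24: can move to 18, which is L ⇒ W
n=25: can move to 19, which is L ⇒ W
n=26: can move to 20, which is L ⇒ W
n=27: moves to 24(W), 21(W); every one is W ⇒ L
n=28: moves to 25(W), 22(W); every one is W ⇒ L
n=29: moves to 26(W), 23(W); every one is W ⇒ L
n=30: can move to 27, which is L ⇒ W
n=31: can move to 28, which is L ⇒ W
From 31, the L positions reachable in one move are: 28.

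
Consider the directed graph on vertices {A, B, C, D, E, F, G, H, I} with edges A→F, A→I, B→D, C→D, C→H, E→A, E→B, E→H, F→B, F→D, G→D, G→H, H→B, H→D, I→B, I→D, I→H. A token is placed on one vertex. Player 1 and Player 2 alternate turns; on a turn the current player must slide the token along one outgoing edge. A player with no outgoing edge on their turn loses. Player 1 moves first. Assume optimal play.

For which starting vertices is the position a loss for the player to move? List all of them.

Positions with no move are L. A position that does have a move is losing for the player to move precisely when every available move leads to a winning position for the opponent. Fill in the labels:
Every edge goes from a vertex to one that appears earlier in the order D, B, H, I, G, C, F, A, E, so processing vertices in that order labels each vertex after all of its successors.
D: no outgoing edge → L
B: →D(L), so W
H: →D(L), so W
I: →D(L), so W
G: →D(L), so W
C: →D(L), so W
F: →D(L), so W
A: →F(W), I(W) — all W, so L
E: →A(L), so W
The losing starting vertices are exactly the entries labelled L in this table (2 of them).

A, D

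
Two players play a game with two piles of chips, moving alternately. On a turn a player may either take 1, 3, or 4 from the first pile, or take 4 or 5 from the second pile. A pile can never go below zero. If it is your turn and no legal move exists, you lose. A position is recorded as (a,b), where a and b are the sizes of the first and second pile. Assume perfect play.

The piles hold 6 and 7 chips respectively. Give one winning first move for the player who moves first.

Build the W/L table. Terminal = L. A non-terminal position is W if it has a move to some L; otherwise it is L.
No move ever increases a pile, so every position that can arise here has a ≤ 6 and b ≤ 7; it is enough to label the cells with 0 ≤ a ≤ 6 and 0 ≤ b ≤ 7.
Every move lowers a or b (never raises either), so fill the grid row by row in increasing a, and left to right within a row: each cell's successors are then already labelled.
      b=0  b=1  b=2  b=3  b=4  b=5  b=6  b=7
a=0:    L    L    L    L    W    W    W    W
a=1:    W    W    W    W    L    L    L    L
a=2:    L    L    L    L    W    W    W    W
a=3:    W    W    W    W    L    L    L    L
a=4:    W    W    W    W    W    W    W    W
a=5:    W    W    W    W    W    W    W    W
a=6:    W    W    W    W    W    W    W    W
Cells with no legal move (terminal, hence L): (0,0), (0,1), (0,2), (0,3).
The remaining L cells, each justified by listing all of its moves:
(1,4): →(0,4)(W), (1,0)(W) — all W, so L
(1,5): →(0,5)(W), (1,1)(W), (1,0)(W) — all W, so L
(1,6): →(0,6)(W), (1,2)(W), (1,1)(W) — all W, so L
(1,7): →(0,7)(W), (1,3)(W), (1,2)(W) — all W, so L
(2,0): →(1,0)(W) only, which is W, so L
(2,1): →(1,1)(W) only, which is W, so L
(2,2): →(1,2)(W) only, which is W, so L
(2,3): →(1,3)(W) only, which is W, so L
(3,4): →(2,4)(W), (0,4)(W), (3,0)(W) — all W, so L
(3,5): →(2,5)(W), (0,5)(W), (3,1)(W), (3,0)(W) — all W, so L
(3,6): →(2,6)(W), (0,6)(W), (3,2)(W), (3,1)(W) — all W, so L
(3,7): →(2,7)(W), (0,7)(W), (3,3)(W), (3,2)(W) — all W, so L
Every other cell has at least one move into one of the L cells above, so it is W.
From (6,7), the L positions reachable in one move are: (3,7).

Move to (3,7).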